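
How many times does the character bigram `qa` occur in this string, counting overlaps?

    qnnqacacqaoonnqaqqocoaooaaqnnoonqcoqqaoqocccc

Sliding a length-2 window over the 45 characters (44 positions):
  position 4–5: qa
  position 9–10: qa
  position 15–16: qa
  position 37–38: qa

4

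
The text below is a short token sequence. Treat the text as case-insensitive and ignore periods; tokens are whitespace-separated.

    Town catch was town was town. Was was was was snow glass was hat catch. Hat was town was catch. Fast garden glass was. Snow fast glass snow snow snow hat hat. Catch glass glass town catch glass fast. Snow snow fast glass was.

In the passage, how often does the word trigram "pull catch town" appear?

Scanning the 42 overlapping trigram windows for "pull catch town":
  (none found)

0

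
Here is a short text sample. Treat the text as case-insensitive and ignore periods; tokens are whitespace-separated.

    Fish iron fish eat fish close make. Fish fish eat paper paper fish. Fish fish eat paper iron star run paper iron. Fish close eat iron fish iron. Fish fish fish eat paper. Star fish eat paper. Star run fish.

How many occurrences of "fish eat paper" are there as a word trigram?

Scanning the 38 overlapping trigram windows for "fish eat paper":
  position 9–11: fish eat paper
  position 15–17: fish eat paper
  position 31–33: fish eat paper
  position 35–37: fish eat paper

4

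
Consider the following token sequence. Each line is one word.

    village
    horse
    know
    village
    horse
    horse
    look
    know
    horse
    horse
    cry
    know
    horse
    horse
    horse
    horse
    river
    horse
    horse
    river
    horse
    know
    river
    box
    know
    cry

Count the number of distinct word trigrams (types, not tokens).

26 tokens → 24 trigram windows in total.
Repeated trigrams (each contributes count−1 duplicates):
  horse horse horse: 2
  horse horse river: 2
  horse river horse: 2
  know horse horse: 2
4 duplicate windows → 24 − 4 = 20 distinct.

20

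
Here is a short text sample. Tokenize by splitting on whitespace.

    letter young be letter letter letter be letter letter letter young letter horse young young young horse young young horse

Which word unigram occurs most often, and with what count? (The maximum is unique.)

Unigram frequencies (highest first):
  letter: 8
  young: 7
  horse: 3
  be: 2

"letter", 8 times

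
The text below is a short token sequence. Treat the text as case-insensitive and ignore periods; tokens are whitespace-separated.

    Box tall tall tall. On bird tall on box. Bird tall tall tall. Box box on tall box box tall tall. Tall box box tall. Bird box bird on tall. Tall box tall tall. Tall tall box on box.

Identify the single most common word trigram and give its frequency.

"tall tall tall", 5 times

Trigram frequencies (highest first):
  tall tall tall: 5
  tall tall box: 4
  box tall tall: 3
  tall box box: 3
  box box tall: 2
  tall tall on: 1
  … (19 more, each ≤ 1)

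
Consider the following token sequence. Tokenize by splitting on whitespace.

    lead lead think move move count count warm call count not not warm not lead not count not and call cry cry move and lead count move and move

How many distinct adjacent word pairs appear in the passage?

26

29 tokens → 28 bigram windows in total.
Repeated bigrams (each contributes count−1 duplicates):
  count not: 2
  move and: 2
2 duplicate windows → 28 − 2 = 26 distinct.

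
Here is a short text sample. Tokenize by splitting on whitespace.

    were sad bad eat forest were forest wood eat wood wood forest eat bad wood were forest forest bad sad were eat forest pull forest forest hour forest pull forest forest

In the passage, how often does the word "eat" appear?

4

Scanning the 31 tokens for "eat":
  position 4: eat
  position 9: eat
  position 13: eat
  position 22: eat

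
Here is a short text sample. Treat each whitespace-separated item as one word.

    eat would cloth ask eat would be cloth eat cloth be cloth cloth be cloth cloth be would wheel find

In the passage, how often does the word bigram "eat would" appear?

Scanning the 19 overlapping bigram windows for "eat would":
  position 1–2: eat would
  position 5–6: eat would

2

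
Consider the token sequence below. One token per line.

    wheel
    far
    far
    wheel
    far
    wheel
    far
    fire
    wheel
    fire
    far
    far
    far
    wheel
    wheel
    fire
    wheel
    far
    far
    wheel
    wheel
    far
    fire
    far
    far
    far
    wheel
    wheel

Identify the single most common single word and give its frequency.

"far", 13 times

Unigram frequencies (highest first):
  far: 13
  wheel: 11
  fire: 4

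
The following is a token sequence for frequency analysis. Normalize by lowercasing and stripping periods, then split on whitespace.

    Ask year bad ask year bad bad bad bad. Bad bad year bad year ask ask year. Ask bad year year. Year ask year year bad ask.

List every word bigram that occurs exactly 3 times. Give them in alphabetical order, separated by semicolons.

Bigram counts meeting the condition (exactly 3 times):
  bad year: 3
  year ask: 3
  year year: 3

bad year; year ask; year year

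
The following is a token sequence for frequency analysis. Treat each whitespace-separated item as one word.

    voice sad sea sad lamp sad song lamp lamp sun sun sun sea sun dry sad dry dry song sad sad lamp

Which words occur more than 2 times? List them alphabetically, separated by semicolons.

dry; lamp; sad; sun

Unigram counts meeting the condition (more than 2 times):
  dry: 3
  lamp: 4
  sad: 6
  sun: 4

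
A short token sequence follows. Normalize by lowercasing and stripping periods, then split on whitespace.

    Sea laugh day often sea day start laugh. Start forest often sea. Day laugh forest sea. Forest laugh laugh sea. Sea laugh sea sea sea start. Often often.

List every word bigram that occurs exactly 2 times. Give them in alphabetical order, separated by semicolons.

laugh sea; often sea; sea day; sea laugh

Bigram counts meeting the condition (exactly 2 times):
  laugh sea: 2
  often sea: 2
  sea day: 2
  sea laugh: 2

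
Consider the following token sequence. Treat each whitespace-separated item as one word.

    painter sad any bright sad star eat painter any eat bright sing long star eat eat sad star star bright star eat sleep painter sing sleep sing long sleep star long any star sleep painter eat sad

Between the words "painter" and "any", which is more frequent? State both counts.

"painter" (4 vs 3)

"painter": 4 occurrences
"any": 3 occurrences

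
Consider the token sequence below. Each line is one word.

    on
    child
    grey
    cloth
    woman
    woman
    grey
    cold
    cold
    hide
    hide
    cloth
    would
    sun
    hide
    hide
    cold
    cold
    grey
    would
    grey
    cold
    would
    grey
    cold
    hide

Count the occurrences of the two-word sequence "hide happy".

0

Scanning the 25 overlapping bigram windows for "hide happy":
  (none found)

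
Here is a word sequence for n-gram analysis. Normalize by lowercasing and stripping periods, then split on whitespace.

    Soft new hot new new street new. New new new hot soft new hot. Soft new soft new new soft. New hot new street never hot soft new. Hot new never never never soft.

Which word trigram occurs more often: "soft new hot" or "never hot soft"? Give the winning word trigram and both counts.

"soft new hot" (4 vs 1)

"soft new hot": 4 occurrences
"never hot soft": 1 occurrence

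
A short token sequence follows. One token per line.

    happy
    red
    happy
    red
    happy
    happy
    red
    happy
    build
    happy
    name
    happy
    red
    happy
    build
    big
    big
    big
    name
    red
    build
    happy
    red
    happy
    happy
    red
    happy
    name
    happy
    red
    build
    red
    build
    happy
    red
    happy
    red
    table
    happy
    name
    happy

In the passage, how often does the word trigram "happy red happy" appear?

Scanning the 39 overlapping trigram windows for "happy red happy":
  position 1–3: happy red happy
  position 3–5: happy red happy
  position 6–8: happy red happy
  position 12–14: happy red happy
  position 22–24: happy red happy
  position 25–27: happy red happy
  position 34–36: happy red happy

7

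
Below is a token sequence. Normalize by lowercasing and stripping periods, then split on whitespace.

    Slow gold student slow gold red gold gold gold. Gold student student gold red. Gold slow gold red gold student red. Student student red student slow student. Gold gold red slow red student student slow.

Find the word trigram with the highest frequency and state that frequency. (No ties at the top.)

"gold red gold", 3 times

Trigram frequencies (highest first):
  gold red gold: 3
  slow gold red: 2
  gold gold gold: 2
  student red student: 2
  red student student: 2
  slow gold student: 1
  … (21 more, each ≤ 1)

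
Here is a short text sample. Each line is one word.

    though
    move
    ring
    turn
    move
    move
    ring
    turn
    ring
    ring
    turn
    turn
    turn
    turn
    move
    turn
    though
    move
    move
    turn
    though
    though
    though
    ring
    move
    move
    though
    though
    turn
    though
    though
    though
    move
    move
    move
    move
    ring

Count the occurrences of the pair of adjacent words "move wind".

0

Scanning the 36 overlapping bigram windows for "move wind":
  (none found)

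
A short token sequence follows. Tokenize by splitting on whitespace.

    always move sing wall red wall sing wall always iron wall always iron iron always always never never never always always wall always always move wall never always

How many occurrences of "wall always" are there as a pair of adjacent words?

Scanning the 27 overlapping bigram windows for "wall always":
  position 8–9: wall always
  position 11–12: wall always
  position 22–23: wall always

3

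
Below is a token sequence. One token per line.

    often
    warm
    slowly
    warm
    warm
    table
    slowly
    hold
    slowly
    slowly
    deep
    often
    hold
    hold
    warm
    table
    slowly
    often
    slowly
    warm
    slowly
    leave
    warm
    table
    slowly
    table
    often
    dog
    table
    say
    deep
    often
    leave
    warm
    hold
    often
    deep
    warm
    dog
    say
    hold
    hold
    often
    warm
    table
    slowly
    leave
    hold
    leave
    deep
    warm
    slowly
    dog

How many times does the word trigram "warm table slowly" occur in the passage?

4

Scanning the 51 overlapping trigram windows for "warm table slowly":
  position 5–7: warm table slowly
  position 15–17: warm table slowly
  position 23–25: warm table slowly
  position 44–46: warm table slowly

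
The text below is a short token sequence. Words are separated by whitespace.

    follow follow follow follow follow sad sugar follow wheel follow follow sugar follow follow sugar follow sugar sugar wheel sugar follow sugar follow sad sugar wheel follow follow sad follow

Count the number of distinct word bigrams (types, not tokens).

30 tokens → 29 bigram windows in total.
Repeated bigrams (each contributes count−1 duplicates):
  follow follow: 7
  sugar follow: 5
  follow sugar: 4
  follow sad: 3
  sad sugar: 2
  sugar wheel: 2
  wheel follow: 2
18 duplicate windows → 29 − 18 = 11 distinct.

11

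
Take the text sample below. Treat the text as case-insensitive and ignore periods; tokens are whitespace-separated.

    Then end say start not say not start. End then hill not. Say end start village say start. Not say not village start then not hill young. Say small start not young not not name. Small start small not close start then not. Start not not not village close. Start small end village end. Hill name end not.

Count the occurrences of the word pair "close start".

Scanning the 57 overlapping bigram windows for "close start":
  position 40–41: close start
  position 49–50: close start

2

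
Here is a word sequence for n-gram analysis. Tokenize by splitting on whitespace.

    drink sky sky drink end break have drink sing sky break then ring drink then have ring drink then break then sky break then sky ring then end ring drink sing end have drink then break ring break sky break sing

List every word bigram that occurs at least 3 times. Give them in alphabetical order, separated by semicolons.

break then; drink then; ring drink; sky break

Bigram counts meeting the condition (at least 3 times):
  break then: 3
  drink then: 3
  ring drink: 3
  sky break: 3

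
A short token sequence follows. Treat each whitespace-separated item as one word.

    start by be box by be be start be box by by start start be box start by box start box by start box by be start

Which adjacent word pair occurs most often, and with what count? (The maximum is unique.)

"box by", 4 times

Bigram frequencies (highest first):
  box by: 4
  by be: 3
  be box: 3
  start by: 2
  be start: 2
  start be: 2
  … (7 more, each ≤ 2)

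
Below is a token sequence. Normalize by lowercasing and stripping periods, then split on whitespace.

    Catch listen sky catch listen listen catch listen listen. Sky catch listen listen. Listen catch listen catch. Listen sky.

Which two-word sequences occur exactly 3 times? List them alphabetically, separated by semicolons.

Bigram counts meeting the condition (exactly 3 times):
  listen catch: 3
  listen sky: 3

listen catch; listen sky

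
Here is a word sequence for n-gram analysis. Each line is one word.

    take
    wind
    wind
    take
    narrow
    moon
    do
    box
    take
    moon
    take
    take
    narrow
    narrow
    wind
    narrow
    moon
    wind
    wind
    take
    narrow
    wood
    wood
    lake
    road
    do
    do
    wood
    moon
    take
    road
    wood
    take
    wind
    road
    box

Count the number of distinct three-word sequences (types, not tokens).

32

36 tokens → 34 trigram windows in total.
Repeated trigrams (each contributes count−1 duplicates):
  wind take narrow: 2
  wind wind take: 2
2 duplicate windows → 34 − 2 = 32 distinct.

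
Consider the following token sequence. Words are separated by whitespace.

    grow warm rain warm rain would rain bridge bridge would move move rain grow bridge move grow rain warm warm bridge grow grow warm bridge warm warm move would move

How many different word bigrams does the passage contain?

23

30 tokens → 29 bigram windows in total.
Repeated bigrams (each contributes count−1 duplicates):
  grow warm: 2
  rain warm: 2
  warm bridge: 2
  warm rain: 2
  warm warm: 2
  would move: 2
6 duplicate windows → 29 − 6 = 23 distinct.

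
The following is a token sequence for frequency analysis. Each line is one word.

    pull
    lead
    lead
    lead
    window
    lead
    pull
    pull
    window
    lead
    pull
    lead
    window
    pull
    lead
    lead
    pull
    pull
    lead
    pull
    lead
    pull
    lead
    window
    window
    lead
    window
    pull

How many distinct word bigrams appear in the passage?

28 tokens → 27 bigram windows in total.
Repeated bigrams (each contributes count−1 duplicates):
  pull lead: 6
  lead pull: 5
  lead window: 4
  lead lead: 3
  window lead: 3
  pull pull: 2
  window pull: 2
18 duplicate windows → 27 − 18 = 9 distinct.

9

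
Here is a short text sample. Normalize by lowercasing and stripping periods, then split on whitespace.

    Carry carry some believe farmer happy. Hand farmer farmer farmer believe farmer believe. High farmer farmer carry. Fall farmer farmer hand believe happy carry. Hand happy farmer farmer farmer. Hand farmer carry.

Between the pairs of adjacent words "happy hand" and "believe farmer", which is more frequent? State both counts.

"happy hand": 1 occurrence
"believe farmer": 2 occurrences

"believe farmer" (2 vs 1)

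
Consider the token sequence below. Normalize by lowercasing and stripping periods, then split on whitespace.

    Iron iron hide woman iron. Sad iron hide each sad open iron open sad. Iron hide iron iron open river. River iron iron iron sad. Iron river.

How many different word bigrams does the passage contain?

27 tokens → 26 bigram windows in total.
Repeated bigrams (each contributes count−1 duplicates):
  iron iron: 4
  iron hide: 3
  sad iron: 3
  iron open: 2
  iron sad: 2
9 duplicate windows → 26 − 9 = 17 distinct.

17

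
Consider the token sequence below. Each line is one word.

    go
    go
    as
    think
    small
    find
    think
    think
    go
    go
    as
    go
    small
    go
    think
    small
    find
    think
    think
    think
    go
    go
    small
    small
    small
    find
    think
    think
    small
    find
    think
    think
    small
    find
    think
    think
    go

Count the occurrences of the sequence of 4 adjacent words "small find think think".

5

Scanning the 34 overlapping 4-gram windows for "small find think think":
  position 5–8: small find think think
  position 16–19: small find think think
  position 25–28: small find think think
  position 29–32: small find think think
  position 33–36: small find think think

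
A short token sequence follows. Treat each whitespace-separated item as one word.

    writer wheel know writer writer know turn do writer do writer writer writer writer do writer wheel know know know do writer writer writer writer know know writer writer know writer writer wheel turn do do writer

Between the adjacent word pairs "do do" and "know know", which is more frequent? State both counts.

"do do": 1 occurrence
"know know": 3 occurrences

"know know" (3 vs 1)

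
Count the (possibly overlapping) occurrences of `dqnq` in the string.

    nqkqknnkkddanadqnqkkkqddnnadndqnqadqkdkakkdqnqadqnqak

4

Sliding a length-4 window over the 53 characters (50 positions):
  position 15–18: dqnq
  position 30–33: dqnq
  position 43–46: dqnq
  position 48–51: dqnq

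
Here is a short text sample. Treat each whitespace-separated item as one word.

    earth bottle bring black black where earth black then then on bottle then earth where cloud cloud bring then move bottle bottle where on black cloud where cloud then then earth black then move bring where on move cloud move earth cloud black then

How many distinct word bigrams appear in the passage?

35

44 tokens → 43 bigram windows in total.
Repeated bigrams (each contributes count−1 duplicates):
  black then: 3
  earth black: 2
  then earth: 2
  then move: 2
  then then: 2
  where cloud: 2
  where on: 2
8 duplicate windows → 43 − 8 = 35 distinct.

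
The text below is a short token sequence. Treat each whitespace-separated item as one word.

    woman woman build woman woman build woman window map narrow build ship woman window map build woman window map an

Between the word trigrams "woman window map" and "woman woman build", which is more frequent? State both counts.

"woman window map" (3 vs 2)

"woman window map": 3 occurrences
"woman woman build": 2 occurrences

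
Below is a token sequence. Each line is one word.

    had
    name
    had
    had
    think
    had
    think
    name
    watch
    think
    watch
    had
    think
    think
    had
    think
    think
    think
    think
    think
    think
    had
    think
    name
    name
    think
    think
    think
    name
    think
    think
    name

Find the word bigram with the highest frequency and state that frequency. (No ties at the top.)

Bigram frequencies (highest first):
  think think: 9
  had think: 5
  think name: 4
  think had: 3
  name think: 2
  had name: 1
  … (7 more, each ≤ 1)

"think think", 9 times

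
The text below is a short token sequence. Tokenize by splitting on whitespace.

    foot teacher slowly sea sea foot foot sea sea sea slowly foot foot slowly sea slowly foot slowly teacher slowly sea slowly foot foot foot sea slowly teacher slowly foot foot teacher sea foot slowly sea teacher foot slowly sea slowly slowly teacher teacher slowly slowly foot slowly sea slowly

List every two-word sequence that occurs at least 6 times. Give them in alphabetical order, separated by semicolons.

Bigram counts meeting the condition (at least 6 times):
  sea slowly: 6
  slowly sea: 6

sea slowly; slowly sea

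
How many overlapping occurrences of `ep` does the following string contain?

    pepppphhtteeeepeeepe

Sliding a length-2 window over the 20 characters (19 positions):
  position 2–3: ep
  position 14–15: ep
  position 18–19: ep

3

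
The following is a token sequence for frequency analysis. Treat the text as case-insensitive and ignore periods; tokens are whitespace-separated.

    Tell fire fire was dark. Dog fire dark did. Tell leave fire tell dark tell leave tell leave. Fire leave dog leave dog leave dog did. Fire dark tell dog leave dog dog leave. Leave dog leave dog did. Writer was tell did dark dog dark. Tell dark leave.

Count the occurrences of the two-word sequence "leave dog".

Scanning the 48 overlapping bigram windows for "leave dog":
  position 20–21: leave dog
  position 22–23: leave dog
  position 24–25: leave dog
  position 31–32: leave dog
  position 35–36: leave dog
  position 37–38: leave dog

6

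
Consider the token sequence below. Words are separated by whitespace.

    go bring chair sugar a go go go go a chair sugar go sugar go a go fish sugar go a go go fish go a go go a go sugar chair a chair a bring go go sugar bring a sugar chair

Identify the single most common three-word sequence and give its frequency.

Trigram frequencies (highest first):
  go a go: 4
  a go go: 3
  go go go: 2
  go go a: 2
  sugar go a: 2
  go bring chair: 1
  … (27 more, each ≤ 1)

"go a go", 4 times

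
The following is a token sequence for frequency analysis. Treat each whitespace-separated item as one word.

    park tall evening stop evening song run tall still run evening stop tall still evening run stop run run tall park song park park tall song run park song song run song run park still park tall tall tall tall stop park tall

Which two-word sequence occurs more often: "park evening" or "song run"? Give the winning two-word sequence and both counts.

"park evening": 0 occurrences
"song run": 4 occurrences

"song run" (4 vs 0)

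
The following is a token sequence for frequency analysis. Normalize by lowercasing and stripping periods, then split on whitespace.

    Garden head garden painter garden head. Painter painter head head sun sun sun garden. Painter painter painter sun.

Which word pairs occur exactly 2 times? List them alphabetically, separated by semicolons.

Bigram counts meeting the condition (exactly 2 times):
  garden head: 2
  garden painter: 2
  sun sun: 2

garden head; garden painter; sun sun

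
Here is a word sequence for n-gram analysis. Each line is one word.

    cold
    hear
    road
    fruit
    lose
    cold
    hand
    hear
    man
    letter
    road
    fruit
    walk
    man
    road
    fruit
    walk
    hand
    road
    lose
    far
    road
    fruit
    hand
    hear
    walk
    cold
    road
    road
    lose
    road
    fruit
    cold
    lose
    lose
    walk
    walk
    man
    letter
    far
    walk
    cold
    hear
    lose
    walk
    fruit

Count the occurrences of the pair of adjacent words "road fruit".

Scanning the 45 overlapping bigram windows for "road fruit":
  position 3–4: road fruit
  position 11–12: road fruit
  position 15–16: road fruit
  position 22–23: road fruit
  position 31–32: road fruit

5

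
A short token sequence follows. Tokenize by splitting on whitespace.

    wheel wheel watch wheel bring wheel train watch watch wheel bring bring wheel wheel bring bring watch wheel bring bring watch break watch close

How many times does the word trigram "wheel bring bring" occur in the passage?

Scanning the 22 overlapping trigram windows for "wheel bring bring":
  position 10–12: wheel bring bring
  position 14–16: wheel bring bring
  position 18–20: wheel bring bring

3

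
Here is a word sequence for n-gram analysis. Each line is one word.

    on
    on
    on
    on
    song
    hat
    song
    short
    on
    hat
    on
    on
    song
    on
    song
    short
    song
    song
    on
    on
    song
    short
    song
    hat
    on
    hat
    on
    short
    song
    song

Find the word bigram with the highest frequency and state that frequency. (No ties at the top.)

Bigram frequencies (highest first):
  on on: 5
  on song: 4
  song short: 3
  hat on: 3
  short song: 3
  song hat: 2
  … (6 more, each ≤ 2)

"on on", 5 times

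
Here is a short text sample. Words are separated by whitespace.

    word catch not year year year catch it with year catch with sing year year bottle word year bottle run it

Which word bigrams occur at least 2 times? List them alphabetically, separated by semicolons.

Bigram counts meeting the condition (at least 2 times):
  year bottle: 2
  year catch: 2
  year year: 3

year bottle; year catch; year year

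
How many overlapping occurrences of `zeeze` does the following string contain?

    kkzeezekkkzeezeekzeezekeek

Sliding a length-5 window over the 26 characters (22 positions):
  position 3–7: zeeze
  position 11–15: zeeze
  position 18–22: zeeze

3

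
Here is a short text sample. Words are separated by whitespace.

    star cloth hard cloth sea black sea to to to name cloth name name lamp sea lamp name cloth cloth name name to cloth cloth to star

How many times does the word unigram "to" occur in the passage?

Scanning the 27 tokens for "to":
  position 8: to
  position 9: to
  position 10: to
  position 23: to
  position 26: to

5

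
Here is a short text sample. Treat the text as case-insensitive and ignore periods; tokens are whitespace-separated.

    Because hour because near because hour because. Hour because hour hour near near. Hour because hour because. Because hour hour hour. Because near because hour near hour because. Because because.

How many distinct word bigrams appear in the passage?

9

30 tokens → 29 bigram windows in total.
Repeated bigrams (each contributes count−1 duplicates):
  because hour: 7
  hour because: 7
  because because: 3
  hour hour: 3
  because near: 2
  hour near: 2
  near because: 2
  near hour: 2
20 duplicate windows → 29 − 20 = 9 distinct.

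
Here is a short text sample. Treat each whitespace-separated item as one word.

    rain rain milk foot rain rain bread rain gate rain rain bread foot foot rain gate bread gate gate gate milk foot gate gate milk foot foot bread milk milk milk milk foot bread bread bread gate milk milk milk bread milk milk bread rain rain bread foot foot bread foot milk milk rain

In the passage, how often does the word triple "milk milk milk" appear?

Scanning the 52 overlapping trigram windows for "milk milk milk":
  position 29–31: milk milk milk
  position 30–32: milk milk milk
  position 38–40: milk milk milk

3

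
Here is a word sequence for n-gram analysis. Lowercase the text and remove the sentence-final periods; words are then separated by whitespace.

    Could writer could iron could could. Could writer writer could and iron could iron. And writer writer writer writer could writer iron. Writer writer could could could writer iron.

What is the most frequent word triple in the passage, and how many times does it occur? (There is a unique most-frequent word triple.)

"writer writer could", 3 times

Trigram frequencies (highest first):
  writer writer could: 3
  could could could: 2
  could could writer: 2
  writer writer writer: 2
  could writer iron: 2
  could writer could: 1
  … (15 more, each ≤ 1)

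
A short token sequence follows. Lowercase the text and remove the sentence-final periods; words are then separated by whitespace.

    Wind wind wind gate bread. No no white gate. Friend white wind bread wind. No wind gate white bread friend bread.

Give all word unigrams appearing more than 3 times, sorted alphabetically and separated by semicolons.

Unigram counts meeting the condition (more than 3 times):
  bread: 4
  wind: 6

bread; wind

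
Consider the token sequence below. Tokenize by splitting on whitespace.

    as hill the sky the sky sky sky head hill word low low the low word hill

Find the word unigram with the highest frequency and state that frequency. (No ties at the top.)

"sky", 4 times

Unigram frequencies (highest first):
  sky: 4
  hill: 3
  the: 3
  low: 3
  word: 2
  as: 1
  … (1 more, each ≤ 1)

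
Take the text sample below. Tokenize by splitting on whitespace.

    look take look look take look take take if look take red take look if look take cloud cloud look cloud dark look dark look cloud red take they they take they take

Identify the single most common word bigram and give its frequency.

Bigram frequencies (highest first):
  look take: 5
  take look: 3
  if look: 2
  red take: 2
  look cloud: 2
  dark look: 2
  … (14 more, each ≤ 2)

"look take", 5 times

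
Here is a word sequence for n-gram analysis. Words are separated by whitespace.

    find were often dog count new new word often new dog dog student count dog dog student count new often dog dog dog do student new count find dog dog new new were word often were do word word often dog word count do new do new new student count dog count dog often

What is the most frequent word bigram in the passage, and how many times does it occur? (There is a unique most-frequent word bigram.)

Bigram frequencies (highest first):
  dog dog: 5
  often dog: 3
  new new: 3
  word often: 3
  student count: 3
  count dog: 3
  … (29 more, each ≤ 2)

"dog dog", 5 times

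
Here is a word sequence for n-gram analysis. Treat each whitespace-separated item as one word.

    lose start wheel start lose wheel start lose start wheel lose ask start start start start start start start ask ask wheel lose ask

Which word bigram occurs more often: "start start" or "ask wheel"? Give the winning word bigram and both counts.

"start start" (6 vs 1)

"start start": 6 occurrences
"ask wheel": 1 occurrence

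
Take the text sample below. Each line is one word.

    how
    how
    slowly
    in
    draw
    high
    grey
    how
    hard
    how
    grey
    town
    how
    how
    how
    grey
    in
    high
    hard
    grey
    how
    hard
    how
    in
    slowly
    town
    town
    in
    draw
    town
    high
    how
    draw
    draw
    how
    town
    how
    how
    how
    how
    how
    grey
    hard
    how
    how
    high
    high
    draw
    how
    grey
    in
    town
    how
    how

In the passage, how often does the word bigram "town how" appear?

Scanning the 53 overlapping bigram windows for "town how":
  position 12–13: town how
  position 36–37: town how
  position 52–53: town how

3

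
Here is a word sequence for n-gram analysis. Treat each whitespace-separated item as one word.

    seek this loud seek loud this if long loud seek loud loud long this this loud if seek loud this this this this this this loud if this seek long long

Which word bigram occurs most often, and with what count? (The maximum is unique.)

"this this", 6 times

Bigram frequencies (highest first):
  this this: 6
  this loud: 3
  seek loud: 3
  loud seek: 2
  loud this: 2
  loud if: 2
  … (12 more, each ≤ 1)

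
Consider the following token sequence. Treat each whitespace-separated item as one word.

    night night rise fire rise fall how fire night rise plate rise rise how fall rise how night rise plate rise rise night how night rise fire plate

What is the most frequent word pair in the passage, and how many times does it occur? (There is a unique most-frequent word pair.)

"night rise", 4 times

Bigram frequencies (highest first):
  night rise: 4
  rise fire: 2
  rise plate: 2
  plate rise: 2
  rise rise: 2
  rise how: 2
  … (12 more, each ≤ 2)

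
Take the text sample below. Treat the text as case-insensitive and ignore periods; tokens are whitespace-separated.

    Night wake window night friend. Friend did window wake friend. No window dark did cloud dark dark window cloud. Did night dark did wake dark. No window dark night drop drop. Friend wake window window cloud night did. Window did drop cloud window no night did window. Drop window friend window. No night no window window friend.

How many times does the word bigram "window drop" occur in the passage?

1

Scanning the 56 overlapping bigram windows for "window drop":
  position 47–48: window drop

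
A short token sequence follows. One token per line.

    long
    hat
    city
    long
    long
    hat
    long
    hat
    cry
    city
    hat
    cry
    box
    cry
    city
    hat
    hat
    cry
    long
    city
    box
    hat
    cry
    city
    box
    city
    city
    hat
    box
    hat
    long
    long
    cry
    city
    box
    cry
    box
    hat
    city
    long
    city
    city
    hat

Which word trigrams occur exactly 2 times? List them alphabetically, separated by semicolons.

city city hat; cry city box; cry city hat; hat city long; hat cry city

Trigram counts meeting the condition (exactly 2 times):
  city city hat: 2
  cry city box: 2
  cry city hat: 2
  hat city long: 2
  hat cry city: 2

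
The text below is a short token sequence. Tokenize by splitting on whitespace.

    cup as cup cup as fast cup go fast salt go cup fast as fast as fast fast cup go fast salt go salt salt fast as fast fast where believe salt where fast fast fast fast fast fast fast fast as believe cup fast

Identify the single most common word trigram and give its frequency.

Trigram frequencies (highest first):
  fast fast fast: 6
  fast as fast: 3
  fast cup go: 2
  cup go fast: 2
  go fast salt: 2
  fast salt go: 2
  … (25 more, each ≤ 2)

"fast fast fast", 6 times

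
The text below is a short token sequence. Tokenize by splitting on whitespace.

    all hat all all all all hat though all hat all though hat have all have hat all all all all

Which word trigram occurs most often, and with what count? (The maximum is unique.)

Trigram frequencies (highest first):
  all all all: 4
  all hat all: 2
  hat all all: 2
  all all hat: 1
  all hat though: 1
  hat though all: 1
  … (8 more, each ≤ 1)

"all all all", 4 times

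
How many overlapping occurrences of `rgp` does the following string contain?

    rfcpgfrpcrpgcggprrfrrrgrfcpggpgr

Sliding a length-3 window over the 32 characters (30 positions):
  (no match at any position)

0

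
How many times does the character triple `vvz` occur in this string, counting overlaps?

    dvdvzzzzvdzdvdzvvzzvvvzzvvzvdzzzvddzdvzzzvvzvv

4

Sliding a length-3 window over the 46 characters (44 positions):
  position 16–18: vvz
  position 21–23: vvz
  position 25–27: vvz
  position 42–44: vvz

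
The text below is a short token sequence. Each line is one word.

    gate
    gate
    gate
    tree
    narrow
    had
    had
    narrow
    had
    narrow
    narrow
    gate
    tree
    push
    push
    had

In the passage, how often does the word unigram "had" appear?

Scanning the 16 tokens for "had":
  position 6: had
  position 7: had
  position 9: had
  position 16: had

4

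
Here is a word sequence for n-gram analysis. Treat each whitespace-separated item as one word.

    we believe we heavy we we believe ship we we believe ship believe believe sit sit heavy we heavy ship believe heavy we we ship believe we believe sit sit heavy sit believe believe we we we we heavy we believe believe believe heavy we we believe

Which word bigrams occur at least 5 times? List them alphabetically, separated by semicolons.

heavy we; we believe; we we

Bigram counts meeting the condition (at least 5 times):
  heavy we: 5
  we believe: 6
  we we: 7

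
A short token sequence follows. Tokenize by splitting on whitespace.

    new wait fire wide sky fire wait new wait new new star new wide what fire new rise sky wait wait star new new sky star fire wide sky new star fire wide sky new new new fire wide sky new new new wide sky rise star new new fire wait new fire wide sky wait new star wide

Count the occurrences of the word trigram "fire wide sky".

5

Scanning the 57 overlapping trigram windows for "fire wide sky":
  position 3–5: fire wide sky
  position 27–29: fire wide sky
  position 32–34: fire wide sky
  position 38–40: fire wide sky
  position 53–55: fire wide sky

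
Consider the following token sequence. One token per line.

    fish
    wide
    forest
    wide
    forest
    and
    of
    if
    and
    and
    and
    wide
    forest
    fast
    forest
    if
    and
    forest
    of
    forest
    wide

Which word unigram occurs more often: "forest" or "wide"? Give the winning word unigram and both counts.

"forest": 6 occurrences
"wide": 4 occurrences

"forest" (6 vs 4)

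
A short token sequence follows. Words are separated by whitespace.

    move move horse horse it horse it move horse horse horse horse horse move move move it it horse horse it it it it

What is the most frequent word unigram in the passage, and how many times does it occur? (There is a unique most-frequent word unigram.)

"horse", 10 times

Unigram frequencies (highest first):
  horse: 10
  it: 8
  move: 6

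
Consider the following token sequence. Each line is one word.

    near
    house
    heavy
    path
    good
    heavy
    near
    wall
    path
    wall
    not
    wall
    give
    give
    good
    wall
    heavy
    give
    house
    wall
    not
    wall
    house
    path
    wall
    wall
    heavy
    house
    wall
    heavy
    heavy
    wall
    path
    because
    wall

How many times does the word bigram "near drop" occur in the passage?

Scanning the 34 overlapping bigram windows for "near drop":
  (none found)

0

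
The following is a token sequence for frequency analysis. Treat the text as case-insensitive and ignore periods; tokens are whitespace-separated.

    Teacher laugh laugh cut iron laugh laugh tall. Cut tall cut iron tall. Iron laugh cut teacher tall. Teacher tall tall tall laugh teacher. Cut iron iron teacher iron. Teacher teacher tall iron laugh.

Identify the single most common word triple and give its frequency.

Trigram frequencies (highest first):
  tall iron laugh: 2
  teacher laugh laugh: 1
  laugh laugh cut: 1
  laugh cut iron: 1
  cut iron laugh: 1
  iron laugh laugh: 1
  … (25 more, each ≤ 1)

"tall iron laugh", 2 times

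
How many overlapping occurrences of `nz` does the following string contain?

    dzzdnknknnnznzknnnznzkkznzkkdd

Sliding a length-2 window over the 30 characters (29 positions):
  position 11–12: nz
  position 13–14: nz
  position 18–19: nz
  position 20–21: nz
  position 25–26: nz

5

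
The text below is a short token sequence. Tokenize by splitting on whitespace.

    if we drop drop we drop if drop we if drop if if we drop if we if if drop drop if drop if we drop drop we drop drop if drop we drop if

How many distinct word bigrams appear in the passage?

8

35 tokens → 34 bigram windows in total.
Repeated bigrams (each contributes count−1 duplicates):
  drop if: 7
  we drop: 6
  if drop: 5
  drop drop: 4
  drop we: 4
  if we: 4
  if if: 2
  we if: 2
26 duplicate windows → 34 − 26 = 8 distinct.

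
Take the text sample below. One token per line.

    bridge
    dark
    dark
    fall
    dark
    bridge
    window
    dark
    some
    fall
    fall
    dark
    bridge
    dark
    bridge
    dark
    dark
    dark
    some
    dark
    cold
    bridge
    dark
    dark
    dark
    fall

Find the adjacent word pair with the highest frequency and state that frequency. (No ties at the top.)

"dark dark", 5 times

Bigram frequencies (highest first):
  dark dark: 5
  bridge dark: 4
  dark bridge: 3
  dark fall: 2
  fall dark: 2
  dark some: 2
  … (7 more, each ≤ 1)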